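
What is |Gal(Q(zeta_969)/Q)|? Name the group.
|Gal(Q(zeta_969)/Q)| = phi(969) = 576; group ≅ (Z/969Z)^* ≅ Z/2Z × Z/16Z × Z/18Z

The n-th cyclotomic polynomial Φ_969(x) is the minimal polynomial of zeta_969 over Q and has degree phi(969) = 576. So Q(zeta_969) is a degree-576 Galois extension with Galois group (Z/969Z)^*. By CRT, (Z/969Z)^* ≅ (Z/3Z)^* × (Z/17Z)^* × (Z/19Z)^*. Each prime-power unit group is (Z/3Z)^* ≅ Z/2Z; (Z/17Z)^* ≅ Z/16Z; (Z/19Z)^* ≅ Z/18Z. Hence Gal(Q(zeta_969)/Q) ≅ Z/2Z × Z/16Z × Z/18Z.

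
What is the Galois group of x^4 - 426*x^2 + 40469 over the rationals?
Gal(K/Q) = V_4 (Klein four-group, Z/2Z × Z/2Z)

f factors as (x^2 - 143)(x^2 - 283), so the splitting field is K = Q(sqrt(143), sqrt(283)). The elements 143, 283, 40469 are all non-squares in Q, so sqrt(143) and sqrt(283) generate independent quadratic extensions. Thus [K:Q] = 4 and Gal(K/Q) is generated by the two order-2 automorphisms sqrt(143) ↦ -sqrt(143) and sqrt(283) ↦ -sqrt(283), giving V_4.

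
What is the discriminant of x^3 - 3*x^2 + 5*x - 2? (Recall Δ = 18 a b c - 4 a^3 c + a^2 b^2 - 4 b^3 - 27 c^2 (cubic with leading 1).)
Δ = -59

For x^3 + a x^2 + b x + c the discriminant is Δ = 18 a b c - 4 a^3 c + a^2 b^2 - 4 b^3 - 27 c^2.
Plug a = -3, b = 5, c = -2:
  18*(-3)*(5)*(-2) - 4*(-3)^3*(-2) + (-3)^2*(5)^2 - 4*(5)^3 - 27*(-2)^2
  = 540 + (-216) + 225 + (-500) + (-108)
  = -59.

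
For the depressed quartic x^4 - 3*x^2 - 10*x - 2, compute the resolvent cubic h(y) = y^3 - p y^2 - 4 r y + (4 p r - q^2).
h(y) = y^3 + 3*y^2 + 8*y - 76

Identify coefficients: p = -3, q = -10, r = -2.
Plug into h(y) = y^3 - p y^2 - 4 r y + (4 p r - q^2):
  h(y) = y^3 - (-3) y^2 - 4*(-2) y + (4*(-3)*(-2) - (-10)^2)
       = y^3 + (3) y^2 + (8) y + (-76).
Simplifying: h(y) = y^3 + 3*y^2 + 8*y - 76.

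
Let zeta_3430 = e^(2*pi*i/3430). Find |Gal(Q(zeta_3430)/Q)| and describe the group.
|Gal(Q(zeta_3430)/Q)| = phi(3430) = 1176; group ≅ (Z/3430Z)^* ≅ Z/4Z × Z/294Z

The n-th cyclotomic polynomial Φ_3430(x) is the minimal polynomial of zeta_3430 over Q and has degree phi(3430) = 1176. So Q(zeta_3430) is a degree-1176 Galois extension with Galois group (Z/3430Z)^*. By CRT, (Z/3430Z)^* ≅ (Z/2Z)^* × (Z/5Z)^* × (Z/343Z)^*. Each prime-power unit group is (Z/2Z)^* ≅ trivial group (order 1); (Z/5Z)^* ≅ Z/4Z; (Z/343Z)^* ≅ Z/294Z. Hence Gal(Q(zeta_3430)/Q) ≅ Z/4Z × Z/294Z.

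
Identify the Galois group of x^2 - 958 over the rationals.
Gal(K/Q) = Z/2Z (cyclic of order 2)

x^2 - 958 is irreducible over Q since 958 is not a rational square. The splitting field Q(sqrt(958)) has degree 2 over Q, and its unique nontrivial automorphism is sqrt(958) ↦ -sqrt(958). Hence Gal(Q(sqrt(958))/Q) = Z/2Z.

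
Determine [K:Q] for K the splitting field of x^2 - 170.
[K:Q] = 2

The polynomial x^2 - 170 is irreducible over Q since 170 is not a perfect square. Its splitting field is Q(sqrt(170)), which has degree 2 over Q.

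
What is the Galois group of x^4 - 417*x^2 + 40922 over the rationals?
Gal(K/Q) = V_4 (Klein four-group, Z/2Z × Z/2Z)

f factors as (x^2 - 158)(x^2 - 259), so the splitting field is K = Q(sqrt(158), sqrt(259)). The elements 158, 259, 40922 are all non-squares in Q, so sqrt(158) and sqrt(259) generate independent quadratic extensions. Thus [K:Q] = 4 and Gal(K/Q) is generated by the two order-2 automorphisms sqrt(158) ↦ -sqrt(158) and sqrt(259) ↦ -sqrt(259), giving V_4.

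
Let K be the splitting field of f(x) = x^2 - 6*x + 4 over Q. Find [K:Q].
[K:Q] = 2

The discriminant of x^2 + (-6)*x + (4) is b^2 - 4c = 36 - (16) = 20. Since 20 is not a perfect square in Q, the polynomial is irreducible over Q. Its two roots generate a degree-2 extension, so [K:Q] = 2.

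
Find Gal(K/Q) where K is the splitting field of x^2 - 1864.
Gal(K/Q) = Z/2Z (cyclic of order 2)

x^2 - 1864 is irreducible over Q since 1864 is not a rational square. The splitting field Q(sqrt(1864)) has degree 2 over Q, and its unique nontrivial automorphism is sqrt(1864) ↦ -sqrt(1864). Hence Gal(Q(sqrt(1864))/Q) = Z/2Z.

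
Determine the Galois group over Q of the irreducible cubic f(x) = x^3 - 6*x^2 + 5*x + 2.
Gal(K/Q) = S_3 (symmetric group of order 6)

Compute the discriminant of x^3 + (-6)*x^2 + (5)*x + (2): Δ = 940. Since Δ is not a rational square, the Galois group is not contained in A_3; it must be the full S_3 (irreducibility of the cubic rules out anything smaller).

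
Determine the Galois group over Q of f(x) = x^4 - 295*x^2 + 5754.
Gal(K/Q) = V_4 (Klein four-group, Z/2Z × Z/2Z)

f factors as (x^2 - 21)(x^2 - 274), so the splitting field is K = Q(sqrt(21), sqrt(274)). The elements 21, 274, 5754 are all non-squares in Q, so sqrt(21) and sqrt(274) generate independent quadratic extensions. Thus [K:Q] = 4 and Gal(K/Q) is generated by the two order-2 automorphisms sqrt(21) ↦ -sqrt(21) and sqrt(274) ↦ -sqrt(274), giving V_4.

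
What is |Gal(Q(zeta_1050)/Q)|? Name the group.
|Gal(Q(zeta_1050)/Q)| = phi(1050) = 240; group ≅ (Z/1050Z)^* ≅ Z/2Z × Z/6Z × Z/20Z

The n-th cyclotomic polynomial Φ_1050(x) is the minimal polynomial of zeta_1050 over Q and has degree phi(1050) = 240. So Q(zeta_1050) is a degree-240 Galois extension with Galois group (Z/1050Z)^*. By CRT, (Z/1050Z)^* ≅ (Z/2Z)^* × (Z/3Z)^* × (Z/25Z)^* × (Z/7Z)^*. Each prime-power unit group is (Z/2Z)^* ≅ trivial group (order 1); (Z/3Z)^* ≅ Z/2Z; (Z/25Z)^* ≅ Z/20Z; (Z/7Z)^* ≅ Z/6Z. Hence Gal(Q(zeta_1050)/Q) ≅ Z/2Z × Z/6Z × Z/20Z.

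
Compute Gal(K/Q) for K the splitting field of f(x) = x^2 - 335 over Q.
Gal(K/Q) = Z/2Z (cyclic of order 2)

x^2 - 335 is irreducible over Q since 335 is not a rational square. The splitting field Q(sqrt(335)) has degree 2 over Q, and its unique nontrivial automorphism is sqrt(335) ↦ -sqrt(335). Hence Gal(Q(sqrt(335))/Q) = Z/2Z.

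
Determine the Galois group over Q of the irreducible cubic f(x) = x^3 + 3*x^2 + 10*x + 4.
Gal(K/Q) = S_3 (symmetric group of order 6)

Compute the discriminant of x^3 + (3)*x^2 + (10)*x + (4): Δ = -1804. Since Δ is not a rational square, the Galois group is not contained in A_3; it must be the full S_3 (irreducibility of the cubic rules out anything smaller).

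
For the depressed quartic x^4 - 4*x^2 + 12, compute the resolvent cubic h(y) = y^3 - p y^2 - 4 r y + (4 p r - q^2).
h(y) = y^3 + 4*y^2 - 48*y - 192

Identify coefficients: p = -4, q = 0, r = 12.
Plug into h(y) = y^3 - p y^2 - 4 r y + (4 p r - q^2):
  h(y) = y^3 - (-4) y^2 - 4*(12) y + (4*(-4)*(12) - (0)^2)
       = y^3 + (4) y^2 + (-48) y + (-192).
Simplifying: h(y) = y^3 + 4*y^2 - 48*y - 192.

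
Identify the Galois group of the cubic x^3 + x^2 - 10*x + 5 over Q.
Gal(K/Q) = S_3 (symmetric group of order 6)

Compute the discriminant of x^3 + (1)*x^2 + (-10)*x + (5): Δ = 2505. Since Δ is not a rational square, the Galois group is not contained in A_3; it must be the full S_3 (irreducibility of the cubic rules out anything smaller).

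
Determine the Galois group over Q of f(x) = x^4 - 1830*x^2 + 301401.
Gal(K/Q) = Z/2Z (cyclic of order 2)

f factors as (x^2 - 1647)(x^2 - 183), so the splitting field is K = Q(sqrt(1647), sqrt(183)). The squarefree part of 1647 is 183 and the squarefree part of 183 is also 183, so sqrt(1647) and sqrt(183) are both rational multiples of sqrt(183). Hence Q(sqrt(1647)) = Q(sqrt(183)) = Q(sqrt(183)), and the splitting field collapses to a single degree-2 extension with Galois group Z/2Z.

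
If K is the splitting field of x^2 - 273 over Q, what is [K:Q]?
[K:Q] = 2

The polynomial x^2 - 273 is irreducible over Q since 273 is not a perfect square. Its splitting field is Q(sqrt(273)), which has degree 2 over Q.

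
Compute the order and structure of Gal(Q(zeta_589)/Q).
|Gal(Q(zeta_589)/Q)| = phi(589) = 540; group ≅ (Z/589Z)^* ≅ Z/18Z × Z/30Z

The n-th cyclotomic polynomial Φ_589(x) is the minimal polynomial of zeta_589 over Q and has degree phi(589) = 540. So Q(zeta_589) is a degree-540 Galois extension with Galois group (Z/589Z)^*. By CRT, (Z/589Z)^* ≅ (Z/19Z)^* × (Z/31Z)^*. Each prime-power unit group is (Z/19Z)^* ≅ Z/18Z; (Z/31Z)^* ≅ Z/30Z. Hence Gal(Q(zeta_589)/Q) ≅ Z/18Z × Z/30Z.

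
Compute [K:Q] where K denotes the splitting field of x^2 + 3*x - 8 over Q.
[K:Q] = 2

The discriminant of x^2 + (3)*x + (-8) is b^2 - 4c = 9 - (-32) = 41. Since 41 is not a perfect square in Q, the polynomial is irreducible over Q. Its two roots generate a degree-2 extension, so [K:Q] = 2.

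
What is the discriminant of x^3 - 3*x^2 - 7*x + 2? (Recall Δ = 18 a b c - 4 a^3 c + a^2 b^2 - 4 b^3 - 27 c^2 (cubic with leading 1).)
Δ = 2677

For x^3 + a x^2 + b x + c the discriminant is Δ = 18 a b c - 4 a^3 c + a^2 b^2 - 4 b^3 - 27 c^2.
Plug a = -3, b = -7, c = 2:
  18*(-3)*(-7)*(2) - 4*(-3)^3*(2) + (-3)^2*(-7)^2 - 4*(-7)^3 - 27*(2)^2
  = 756 + (216) + 441 + (1372) + (-108)
  = 2677.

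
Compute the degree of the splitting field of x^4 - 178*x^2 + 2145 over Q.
[K:Q] = 4

f factors as (x^2 - 13)(x^2 - 165); the splitting field is K = Q(sqrt(13), sqrt(165)). Since 13, 165, and 2145 are all non-squares in Q, the three subfields Q(sqrt(13)), Q(sqrt(165)), Q(sqrt(2145)) are distinct degree-2 extensions, so [K:Q] = 4 (Klein four Galois group).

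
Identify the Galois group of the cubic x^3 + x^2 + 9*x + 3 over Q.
Gal(K/Q) = S_3 (symmetric group of order 6)

Compute the discriminant of x^3 + (1)*x^2 + (9)*x + (3): Δ = -2604. Since Δ is not a rational square, the Galois group is not contained in A_3; it must be the full S_3 (irreducibility of the cubic rules out anything smaller).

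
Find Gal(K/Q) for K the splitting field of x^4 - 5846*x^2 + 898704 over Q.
Gal(K/Q) = Z/2Z (cyclic of order 2)

f factors as (x^2 - 158)(x^2 - 5688), so the splitting field is K = Q(sqrt(158), sqrt(5688)). The squarefree part of 158 is 158 and the squarefree part of 5688 is also 158, so sqrt(158) and sqrt(5688) are both rational multiples of sqrt(158). Hence Q(sqrt(158)) = Q(sqrt(5688)) = Q(sqrt(158)), and the splitting field collapses to a single degree-2 extension with Galois group Z/2Z.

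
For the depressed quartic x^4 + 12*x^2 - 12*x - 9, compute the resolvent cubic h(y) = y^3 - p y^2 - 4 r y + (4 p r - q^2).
h(y) = y^3 - 12*y^2 + 36*y - 576

Identify coefficients: p = 12, q = -12, r = -9.
Plug into h(y) = y^3 - p y^2 - 4 r y + (4 p r - q^2):
  h(y) = y^3 - (12) y^2 - 4*(-9) y + (4*(12)*(-9) - (-12)^2)
       = y^3 + (-12) y^2 + (36) y + (-576).
Simplifying: h(y) = y^3 - 12*y^2 + 36*y - 576.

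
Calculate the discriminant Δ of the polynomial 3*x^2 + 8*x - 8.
Δ = 160

For a quadratic a x^2 + b x + c the discriminant is Δ = b^2 - 4ac = (8)^2 - 4*(3)*(-8) = 64 - (-96) = 160.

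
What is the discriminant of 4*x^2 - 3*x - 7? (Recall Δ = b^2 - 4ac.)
Δ = 121

For a quadratic a x^2 + b x + c the discriminant is Δ = b^2 - 4ac = (-3)^2 - 4*(4)*(-7) = 9 - (-112) = 121.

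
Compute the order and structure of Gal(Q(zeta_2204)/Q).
|Gal(Q(zeta_2204)/Q)| = phi(2204) = 1008; group ≅ (Z/2204Z)^* ≅ Z/2Z × Z/18Z × Z/28Z

The n-th cyclotomic polynomial Φ_2204(x) is the minimal polynomial of zeta_2204 over Q and has degree phi(2204) = 1008. So Q(zeta_2204) is a degree-1008 Galois extension with Galois group (Z/2204Z)^*. By CRT, (Z/2204Z)^* ≅ (Z/4Z)^* × (Z/19Z)^* × (Z/29Z)^*. Each prime-power unit group is (Z/4Z)^* ≅ Z/2Z; (Z/19Z)^* ≅ Z/18Z; (Z/29Z)^* ≅ Z/28Z. Hence Gal(Q(zeta_2204)/Q) ≅ Z/2Z × Z/18Z × Z/28Z.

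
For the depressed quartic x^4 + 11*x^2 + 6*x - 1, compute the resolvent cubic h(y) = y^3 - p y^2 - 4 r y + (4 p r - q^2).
h(y) = y^3 - 11*y^2 + 4*y - 80

Identify coefficients: p = 11, q = 6, r = -1.
Plug into h(y) = y^3 - p y^2 - 4 r y + (4 p r - q^2):
  h(y) = y^3 - (11) y^2 - 4*(-1) y + (4*(11)*(-1) - (6)^2)
       = y^3 + (-11) y^2 + (4) y + (-80).
Simplifying: h(y) = y^3 - 11*y^2 + 4*y - 80.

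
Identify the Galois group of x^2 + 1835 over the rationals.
Gal(K/Q) = Z/2Z (cyclic of order 2)

x^2 + 1835 is irreducible over Q since -1835 is not a rational square. The splitting field Q(sqrt(-1835)) has degree 2 over Q, and its unique nontrivial automorphism is sqrt(-1835) ↦ -sqrt(-1835). Hence Gal(Q(sqrt(-1835))/Q) = Z/2Z.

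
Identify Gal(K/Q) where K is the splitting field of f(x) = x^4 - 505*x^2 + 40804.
Gal(K/Q) = Z/2Z (cyclic of order 2)

f factors as (x^2 - 101)(x^2 - 404), so the splitting field is K = Q(sqrt(101), sqrt(404)). The squarefree part of 101 is 101 and the squarefree part of 404 is also 101, so sqrt(101) and sqrt(404) are both rational multiples of sqrt(101). Hence Q(sqrt(101)) = Q(sqrt(404)) = Q(sqrt(101)), and the splitting field collapses to a single degree-2 extension with Galois group Z/2Z.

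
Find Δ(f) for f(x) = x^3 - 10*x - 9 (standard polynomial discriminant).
Δ = 1813

For a depressed cubic x^3 + p x + q the discriminant is Δ = -4 p^3 - 27 q^2 = -4*(-10)^3 - 27*(-9)^2 = 4000 - 2187 = 1813.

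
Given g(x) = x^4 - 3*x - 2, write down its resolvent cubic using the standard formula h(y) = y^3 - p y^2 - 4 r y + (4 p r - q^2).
h(y) = y^3 + 8*y - 9

Identify coefficients: p = 0, q = -3, r = -2.
Plug into h(y) = y^3 - p y^2 - 4 r y + (4 p r - q^2):
  h(y) = y^3 - (0) y^2 - 4*(-2) y + (4*(0)*(-2) - (-3)^2)
       = y^3 + (0) y^2 + (8) y + (-9).
Simplifying: h(y) = y^3 + 8*y - 9.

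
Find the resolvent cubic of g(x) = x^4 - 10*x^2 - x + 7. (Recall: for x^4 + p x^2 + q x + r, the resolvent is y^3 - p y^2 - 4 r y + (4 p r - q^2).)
h(y) = y^3 + 10*y^2 - 28*y - 281

Identify coefficients: p = -10, q = -1, r = 7.
Plug into h(y) = y^3 - p y^2 - 4 r y + (4 p r - q^2):
  h(y) = y^3 - (-10) y^2 - 4*(7) y + (4*(-10)*(7) - (-1)^2)
       = y^3 + (10) y^2 + (-28) y + (-281).
Simplifying: h(y) = y^3 + 10*y^2 - 28*y - 281.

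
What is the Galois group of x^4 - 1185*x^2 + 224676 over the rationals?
Gal(K/Q) = Z/2Z (cyclic of order 2)

f factors as (x^2 - 237)(x^2 - 948), so the splitting field is K = Q(sqrt(237), sqrt(948)). The squarefree part of 237 is 237 and the squarefree part of 948 is also 237, so sqrt(237) and sqrt(948) are both rational multiples of sqrt(237). Hence Q(sqrt(237)) = Q(sqrt(948)) = Q(sqrt(237)), and the splitting field collapses to a single degree-2 extension with Galois group Z/2Z.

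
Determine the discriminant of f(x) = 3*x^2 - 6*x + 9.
Δ = -72

For a quadratic a x^2 + b x + c the discriminant is Δ = b^2 - 4ac = (-6)^2 - 4*(3)*(9) = 36 - (108) = -72.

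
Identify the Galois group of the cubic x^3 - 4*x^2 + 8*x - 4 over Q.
Gal(K/Q) = S_3 (symmetric group of order 6)

Compute the discriminant of x^3 + (-4)*x^2 + (8)*x + (-4): Δ = -176. Since Δ is not a rational square, the Galois group is not contained in A_3; it must be the full S_3 (irreducibility of the cubic rules out anything smaller).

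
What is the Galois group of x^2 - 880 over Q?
Gal(K/Q) = Z/2Z (cyclic of order 2)

x^2 - 880 is irreducible over Q since 880 is not a rational square. The splitting field Q(sqrt(880)) has degree 2 over Q, and its unique nontrivial automorphism is sqrt(880) ↦ -sqrt(880). Hence Gal(Q(sqrt(880))/Q) = Z/2Z.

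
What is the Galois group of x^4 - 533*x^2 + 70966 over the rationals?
Gal(K/Q) = V_4 (Klein four-group, Z/2Z × Z/2Z)

f factors as (x^2 - 259)(x^2 - 274), so the splitting field is K = Q(sqrt(259), sqrt(274)). The elements 259, 274, 70966 are all non-squares in Q, so sqrt(259) and sqrt(274) generate independent quadratic extensions. Thus [K:Q] = 4 and Gal(K/Q) is generated by the two order-2 automorphisms sqrt(259) ↦ -sqrt(259) and sqrt(274) ↦ -sqrt(274), giving V_4.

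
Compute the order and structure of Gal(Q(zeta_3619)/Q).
|Gal(Q(zeta_3619)/Q)| = phi(3619) = 2760; group ≅ (Z/3619Z)^* ≅ Z/6Z × Z/10Z × Z/46Z

The n-th cyclotomic polynomial Φ_3619(x) is the minimal polynomial of zeta_3619 over Q and has degree phi(3619) = 2760. So Q(zeta_3619) is a degree-2760 Galois extension with Galois group (Z/3619Z)^*. By CRT, (Z/3619Z)^* ≅ (Z/7Z)^* × (Z/11Z)^* × (Z/47Z)^*. Each prime-power unit group is (Z/7Z)^* ≅ Z/6Z; (Z/11Z)^* ≅ Z/10Z; (Z/47Z)^* ≅ Z/46Z. Hence Gal(Q(zeta_3619)/Q) ≅ Z/6Z × Z/10Z × Z/46Z.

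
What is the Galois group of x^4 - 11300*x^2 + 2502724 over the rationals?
Gal(K/Q) = Z/2Z (cyclic of order 2)

f factors as (x^2 - 226)(x^2 - 11074), so the splitting field is K = Q(sqrt(226), sqrt(11074)). The squarefree part of 226 is 226 and the squarefree part of 11074 is also 226, so sqrt(226) and sqrt(11074) are both rational multiples of sqrt(226). Hence Q(sqrt(226)) = Q(sqrt(11074)) = Q(sqrt(226)), and the splitting field collapses to a single degree-2 extension with Galois group Z/2Z.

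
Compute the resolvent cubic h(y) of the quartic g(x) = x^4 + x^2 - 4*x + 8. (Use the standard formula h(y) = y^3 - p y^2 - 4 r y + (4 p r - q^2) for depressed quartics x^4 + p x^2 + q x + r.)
h(y) = y^3 - y^2 - 32*y + 16

Identify coefficients: p = 1, q = -4, r = 8.
Plug into h(y) = y^3 - p y^2 - 4 r y + (4 p r - q^2):
  h(y) = y^3 - (1) y^2 - 4*(8) y + (4*(1)*(8) - (-4)^2)
       = y^3 + (-1) y^2 + (-32) y + (16).
Simplifying: h(y) = y^3 - y^2 - 32*y + 16.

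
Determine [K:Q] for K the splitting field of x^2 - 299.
[K:Q] = 2

The polynomial x^2 - 299 is irreducible over Q since 299 is not a perfect square. Its splitting field is Q(sqrt(299)), which has degree 2 over Q.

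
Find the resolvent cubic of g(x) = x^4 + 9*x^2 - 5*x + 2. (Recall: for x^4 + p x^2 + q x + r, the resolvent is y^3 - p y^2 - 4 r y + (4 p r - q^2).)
h(y) = y^3 - 9*y^2 - 8*y + 47

Identify coefficients: p = 9, q = -5, r = 2.
Plug into h(y) = y^3 - p y^2 - 4 r y + (4 p r - q^2):
  h(y) = y^3 - (9) y^2 - 4*(2) y + (4*(9)*(2) - (-5)^2)
       = y^3 + (-9) y^2 + (-8) y + (47).
Simplifying: h(y) = y^3 - 9*y^2 - 8*y + 47.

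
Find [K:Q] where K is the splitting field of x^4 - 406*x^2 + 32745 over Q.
[K:Q] = 4

f factors as (x^2 - 295)(x^2 - 111); the splitting field is K = Q(sqrt(295), sqrt(111)). Since 295, 111, and 32745 are all non-squares in Q, the three subfields Q(sqrt(295)), Q(sqrt(111)), Q(sqrt(32745)) are distinct degree-2 extensions, so [K:Q] = 4 (Klein four Galois group).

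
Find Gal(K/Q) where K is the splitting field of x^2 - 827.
Gal(K/Q) = Z/2Z (cyclic of order 2)

x^2 - 827 is irreducible over Q since 827 is not a rational square. The splitting field Q(sqrt(827)) has degree 2 over Q, and its unique nontrivial automorphism is sqrt(827) ↦ -sqrt(827). Hence Gal(Q(sqrt(827))/Q) = Z/2Z.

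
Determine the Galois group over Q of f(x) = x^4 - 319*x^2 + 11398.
Gal(K/Q) = V_4 (Klein four-group, Z/2Z × Z/2Z)

f factors as (x^2 - 278)(x^2 - 41), so the splitting field is K = Q(sqrt(278), sqrt(41)). The elements 278, 41, 11398 are all non-squares in Q, so sqrt(278) and sqrt(41) generate independent quadratic extensions. Thus [K:Q] = 4 and Gal(K/Q) is generated by the two order-2 automorphisms sqrt(278) ↦ -sqrt(278) and sqrt(41) ↦ -sqrt(41), giving V_4.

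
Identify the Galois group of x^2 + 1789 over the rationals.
Gal(K/Q) = Z/2Z (cyclic of order 2)

x^2 + 1789 is irreducible over Q since -1789 is not a rational square. The splitting field Q(sqrt(-1789)) has degree 2 over Q, and its unique nontrivial automorphism is sqrt(-1789) ↦ -sqrt(-1789). Hence Gal(Q(sqrt(-1789))/Q) = Z/2Z.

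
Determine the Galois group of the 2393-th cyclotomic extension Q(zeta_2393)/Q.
|Gal(Q(zeta_2393)/Q)| = phi(2393) = 2392; group ≅ (Z/2393Z)^* ≅ Z/2392Z

The n-th cyclotomic polynomial Φ_2393(x) is the minimal polynomial of zeta_2393 over Q and has degree phi(2393) = 2392. So Q(zeta_2393) is a degree-2392 Galois extension with Galois group (Z/2393Z)^*. (Z/2393Z)^* is cyclic since 2393 is an odd prime power (or 4). Hence Gal(Q(zeta_2393)/Q) ≅ Z/2392Z.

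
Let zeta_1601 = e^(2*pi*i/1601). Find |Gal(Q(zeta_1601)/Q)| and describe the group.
|Gal(Q(zeta_1601)/Q)| = phi(1601) = 1600; group ≅ (Z/1601Z)^* ≅ Z/1600Z

The n-th cyclotomic polynomial Φ_1601(x) is the minimal polynomial of zeta_1601 over Q and has degree phi(1601) = 1600. So Q(zeta_1601) is a degree-1600 Galois extension with Galois group (Z/1601Z)^*. (Z/1601Z)^* is cyclic since 1601 is an odd prime power (or 4). Hence Gal(Q(zeta_1601)/Q) ≅ Z/1600Z.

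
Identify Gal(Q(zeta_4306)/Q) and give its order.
|Gal(Q(zeta_4306)/Q)| = phi(4306) = 2152; group ≅ (Z/4306Z)^* ≅ Z/2152Z

The n-th cyclotomic polynomial Φ_4306(x) is the minimal polynomial of zeta_4306 over Q and has degree phi(4306) = 2152. So Q(zeta_4306) is a degree-2152 Galois extension with Galois group (Z/4306Z)^*. By CRT, (Z/4306Z)^* ≅ (Z/2Z)^* × (Z/2153Z)^*. Each prime-power unit group is (Z/2Z)^* ≅ trivial group (order 1); (Z/2153Z)^* ≅ Z/2152Z. Hence Gal(Q(zeta_4306)/Q) ≅ Z/2152Z.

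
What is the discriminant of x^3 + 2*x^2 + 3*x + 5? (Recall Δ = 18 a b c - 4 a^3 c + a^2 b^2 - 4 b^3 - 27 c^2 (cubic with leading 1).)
Δ = -367

For x^3 + a x^2 + b x + c the discriminant is Δ = 18 a b c - 4 a^3 c + a^2 b^2 - 4 b^3 - 27 c^2.
Plug a = 2, b = 3, c = 5:
  18*(2)*(3)*(5) - 4*(2)^3*(5) + (2)^2*(3)^2 - 4*(3)^3 - 27*(5)^2
  = 540 + (-160) + 36 + (-108) + (-675)
  = -367.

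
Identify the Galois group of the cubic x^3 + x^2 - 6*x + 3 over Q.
Gal(K/Q) = S_3 (symmetric group of order 6)

Compute the discriminant of x^3 + (1)*x^2 + (-6)*x + (3): Δ = 321. Since Δ is not a rational square, the Galois group is not contained in A_3; it must be the full S_3 (irreducibility of the cubic rules out anything smaller).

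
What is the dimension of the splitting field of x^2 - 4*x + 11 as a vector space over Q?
[K:Q] = 2

The discriminant of x^2 + (-4)*x + (11) is b^2 - 4c = 16 - (44) = -28. Since -28 is not a perfect square in Q, the polynomial is irreducible over Q. Its two roots generate a degree-2 extension, so [K:Q] = 2.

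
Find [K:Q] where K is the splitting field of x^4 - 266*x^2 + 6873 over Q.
[K:Q] = 4

f factors as (x^2 - 29)(x^2 - 237); the splitting field is K = Q(sqrt(29), sqrt(237)). Since 29, 237, and 6873 are all non-squares in Q, the three subfields Q(sqrt(29)), Q(sqrt(237)), Q(sqrt(6873)) are distinct degree-2 extensions, so [K:Q] = 4 (Klein four Galois group).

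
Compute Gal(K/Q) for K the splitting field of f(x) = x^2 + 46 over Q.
Gal(K/Q) = Z/2Z (cyclic of order 2)

x^2 + 46 is irreducible over Q since -46 is not a rational square. The splitting field Q(sqrt(-46)) has degree 2 over Q, and its unique nontrivial automorphism is sqrt(-46) ↦ -sqrt(-46). Hence Gal(Q(sqrt(-46))/Q) = Z/2Z.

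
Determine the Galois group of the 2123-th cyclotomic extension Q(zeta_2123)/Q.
|Gal(Q(zeta_2123)/Q)| = phi(2123) = 1920; group ≅ (Z/2123Z)^* ≅ Z/10Z × Z/192Z

The n-th cyclotomic polynomial Φ_2123(x) is the minimal polynomial of zeta_2123 over Q and has degree phi(2123) = 1920. So Q(zeta_2123) is a degree-1920 Galois extension with Galois group (Z/2123Z)^*. By CRT, (Z/2123Z)^* ≅ (Z/11Z)^* × (Z/193Z)^*. Each prime-power unit group is (Z/11Z)^* ≅ Z/10Z; (Z/193Z)^* ≅ Z/192Z. Hence Gal(Q(zeta_2123)/Q) ≅ Z/10Z × Z/192Z.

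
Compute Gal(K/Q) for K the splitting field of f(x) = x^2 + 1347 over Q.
Gal(K/Q) = Z/2Z (cyclic of order 2)

x^2 + 1347 is irreducible over Q since -1347 is not a rational square. The splitting field Q(sqrt(-1347)) has degree 2 over Q, and its unique nontrivial automorphism is sqrt(-1347) ↦ -sqrt(-1347). Hence Gal(Q(sqrt(-1347))/Q) = Z/2Z.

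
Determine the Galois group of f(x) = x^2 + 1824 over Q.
Gal(K/Q) = Z/2Z (cyclic of order 2)

x^2 + 1824 is irreducible over Q since -1824 is not a rational square. The splitting field Q(sqrt(-1824)) has degree 2 over Q, and its unique nontrivial automorphism is sqrt(-1824) ↦ -sqrt(-1824). Hence Gal(Q(sqrt(-1824))/Q) = Z/2Z.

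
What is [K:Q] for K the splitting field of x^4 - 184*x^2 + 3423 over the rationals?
[K:Q] = 4

f factors as (x^2 - 163)(x^2 - 21); the splitting field is K = Q(sqrt(163), sqrt(21)). Since 163, 21, and 3423 are all non-squares in Q, the three subfields Q(sqrt(163)), Q(sqrt(21)), Q(sqrt(3423)) are distinct degree-2 extensions, so [K:Q] = 4 (Klein four Galois group).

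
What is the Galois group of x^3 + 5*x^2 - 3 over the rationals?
Gal(K/Q) = S_3 (symmetric group of order 6)

Compute the discriminant of x^3 + (5)*x^2 + (0)*x + (-3): Δ = 1257. Since Δ is not a rational square, the Galois group is not contained in A_3; it must be the full S_3 (irreducibility of the cubic rules out anything smaller).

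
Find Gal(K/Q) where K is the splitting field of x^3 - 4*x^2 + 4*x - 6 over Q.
Gal(K/Q) = S_3 (symmetric group of order 6)

Compute the discriminant of x^3 + (-4)*x^2 + (4)*x + (-6): Δ = -780. Since Δ is not a rational square, the Galois group is not contained in A_3; it must be the full S_3 (irreducibility of the cubic rules out anything smaller).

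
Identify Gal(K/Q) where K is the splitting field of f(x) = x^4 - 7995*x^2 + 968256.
Gal(K/Q) = Z/2Z (cyclic of order 2)

f factors as (x^2 - 7872)(x^2 - 123), so the splitting field is K = Q(sqrt(7872), sqrt(123)). The squarefree part of 7872 is 123 and the squarefree part of 123 is also 123, so sqrt(7872) and sqrt(123) are both rational multiples of sqrt(123). Hence Q(sqrt(7872)) = Q(sqrt(123)) = Q(sqrt(123)), and the splitting field collapses to a single degree-2 extension with Galois group Z/2Z.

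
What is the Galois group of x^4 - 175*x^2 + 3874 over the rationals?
Gal(K/Q) = V_4 (Klein four-group, Z/2Z × Z/2Z)

f factors as (x^2 - 149)(x^2 - 26), so the splitting field is K = Q(sqrt(149), sqrt(26)). The elements 149, 26, 3874 are all non-squares in Q, so sqrt(149) and sqrt(26) generate independent quadratic extensions. Thus [K:Q] = 4 and Gal(K/Q) is generated by the two order-2 automorphisms sqrt(149) ↦ -sqrt(149) and sqrt(26) ↦ -sqrt(26), giving V_4.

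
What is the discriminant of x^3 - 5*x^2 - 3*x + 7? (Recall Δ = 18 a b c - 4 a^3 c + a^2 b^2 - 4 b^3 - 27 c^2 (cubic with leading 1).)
Δ = 4400

For x^3 + a x^2 + b x + c the discriminant is Δ = 18 a b c - 4 a^3 c + a^2 b^2 - 4 b^3 - 27 c^2.
Plug a = -5, b = -3, c = 7:
  18*(-5)*(-3)*(7) - 4*(-5)^3*(7) + (-5)^2*(-3)^2 - 4*(-3)^3 - 27*(7)^2
  = 1890 + (3500) + 225 + (108) + (-1323)
  = 4400.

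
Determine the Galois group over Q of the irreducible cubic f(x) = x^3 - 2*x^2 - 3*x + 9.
Gal(K/Q) = S_3 (symmetric group of order 6)

Compute the discriminant of x^3 + (-2)*x^2 + (-3)*x + (9): Δ = -783. Since Δ is not a rational square, the Galois group is not contained in A_3; it must be the full S_3 (irreducibility of the cubic rules out anything smaller).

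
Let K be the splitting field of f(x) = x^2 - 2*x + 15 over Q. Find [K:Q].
[K:Q] = 2

The discriminant of x^2 + (-2)*x + (15) is b^2 - 4c = 4 - (60) = -56. Since -56 is not a perfect square in Q, the polynomial is irreducible over Q. Its two roots generate a degree-2 extension, so [K:Q] = 2.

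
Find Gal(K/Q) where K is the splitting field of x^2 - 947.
Gal(K/Q) = Z/2Z (cyclic of order 2)

x^2 - 947 is irreducible over Q since 947 is not a rational square. The splitting field Q(sqrt(947)) has degree 2 over Q, and its unique nontrivial automorphism is sqrt(947) ↦ -sqrt(947). Hence Gal(Q(sqrt(947))/Q) = Z/2Z.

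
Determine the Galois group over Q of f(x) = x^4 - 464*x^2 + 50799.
Gal(K/Q) = V_4 (Klein four-group, Z/2Z × Z/2Z)

f factors as (x^2 - 287)(x^2 - 177), so the splitting field is K = Q(sqrt(287), sqrt(177)). The elements 287, 177, 50799 are all non-squares in Q, so sqrt(287) and sqrt(177) generate independent quadratic extensions. Thus [K:Q] = 4 and Gal(K/Q) is generated by the two order-2 automorphisms sqrt(287) ↦ -sqrt(287) and sqrt(177) ↦ -sqrt(177), giving V_4.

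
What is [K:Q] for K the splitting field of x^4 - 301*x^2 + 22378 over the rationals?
[K:Q] = 4

f factors as (x^2 - 134)(x^2 - 167); the splitting field is K = Q(sqrt(134), sqrt(167)). Since 134, 167, and 22378 are all non-squares in Q, the three subfields Q(sqrt(134)), Q(sqrt(167)), Q(sqrt(22378)) are distinct degree-2 extensions, so [K:Q] = 4 (Klein four Galois group).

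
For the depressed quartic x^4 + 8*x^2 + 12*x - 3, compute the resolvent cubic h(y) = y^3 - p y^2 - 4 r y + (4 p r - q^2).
h(y) = y^3 - 8*y^2 + 12*y - 240

Identify coefficients: p = 8, q = 12, r = -3.
Plug into h(y) = y^3 - p y^2 - 4 r y + (4 p r - q^2):
  h(y) = y^3 - (8) y^2 - 4*(-3) y + (4*(8)*(-3) - (12)^2)
       = y^3 + (-8) y^2 + (12) y + (-240).
Simplifying: h(y) = y^3 - 8*y^2 + 12*y - 240.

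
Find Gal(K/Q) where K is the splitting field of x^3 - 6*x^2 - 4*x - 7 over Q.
Gal(K/Q) = S_3 (symmetric group of order 6)

Compute the discriminant of x^3 + (-6)*x^2 + (-4)*x + (-7): Δ = -9563. Since Δ is not a rational square, the Galois group is not contained in A_3; it must be the full S_3 (irreducibility of the cubic rules out anything smaller).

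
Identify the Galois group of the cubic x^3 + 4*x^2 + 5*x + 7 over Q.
Gal(K/Q) = S_3 (symmetric group of order 6)

Compute the discriminant of x^3 + (4)*x^2 + (5)*x + (7): Δ = -695. Since Δ is not a rational square, the Galois group is not contained in A_3; it must be the full S_3 (irreducibility of the cubic rules out anything smaller).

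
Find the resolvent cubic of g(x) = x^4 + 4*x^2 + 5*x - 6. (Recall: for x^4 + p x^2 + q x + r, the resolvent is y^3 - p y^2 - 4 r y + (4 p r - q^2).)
h(y) = y^3 - 4*y^2 + 24*y - 121

Identify coefficients: p = 4, q = 5, r = -6.
Plug into h(y) = y^3 - p y^2 - 4 r y + (4 p r - q^2):
  h(y) = y^3 - (4) y^2 - 4*(-6) y + (4*(4)*(-6) - (5)^2)
       = y^3 + (-4) y^2 + (24) y + (-121).
Simplifying: h(y) = y^3 - 4*y^2 + 24*y - 121.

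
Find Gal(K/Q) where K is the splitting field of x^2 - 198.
Gal(K/Q) = Z/2Z (cyclic of order 2)

x^2 - 198 is irreducible over Q since 198 is not a rational square. The splitting field Q(sqrt(198)) has degree 2 over Q, and its unique nontrivial automorphism is sqrt(198) ↦ -sqrt(198). Hence Gal(Q(sqrt(198))/Q) = Z/2Z.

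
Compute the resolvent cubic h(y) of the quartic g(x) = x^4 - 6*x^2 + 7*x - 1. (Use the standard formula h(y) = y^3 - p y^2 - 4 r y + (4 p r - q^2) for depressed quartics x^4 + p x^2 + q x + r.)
h(y) = y^3 + 6*y^2 + 4*y - 25

Identify coefficients: p = -6, q = 7, r = -1.
Plug into h(y) = y^3 - p y^2 - 4 r y + (4 p r - q^2):
  h(y) = y^3 - (-6) y^2 - 4*(-1) y + (4*(-6)*(-1) - (7)^2)
       = y^3 + (6) y^2 + (4) y + (-25).
Simplifying: h(y) = y^3 + 6*y^2 + 4*y - 25.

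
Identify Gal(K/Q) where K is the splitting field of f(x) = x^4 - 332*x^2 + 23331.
Gal(K/Q) = V_4 (Klein four-group, Z/2Z × Z/2Z)

f factors as (x^2 - 101)(x^2 - 231), so the splitting field is K = Q(sqrt(101), sqrt(231)). The elements 101, 231, 23331 are all non-squares in Q, so sqrt(101) and sqrt(231) generate independent quadratic extensions. Thus [K:Q] = 4 and Gal(K/Q) is generated by the two order-2 automorphisms sqrt(101) ↦ -sqrt(101) and sqrt(231) ↦ -sqrt(231), giving V_4.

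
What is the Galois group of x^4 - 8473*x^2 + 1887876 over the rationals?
Gal(K/Q) = Z/2Z (cyclic of order 2)

f factors as (x^2 - 8244)(x^2 - 229), so the splitting field is K = Q(sqrt(8244), sqrt(229)). The squarefree part of 8244 is 229 and the squarefree part of 229 is also 229, so sqrt(8244) and sqrt(229) are both rational multiples of sqrt(229). Hence Q(sqrt(8244)) = Q(sqrt(229)) = Q(sqrt(229)), and the splitting field collapses to a single degree-2 extension with Galois group Z/2Z.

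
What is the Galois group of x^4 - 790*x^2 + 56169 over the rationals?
Gal(K/Q) = Z/2Z (cyclic of order 2)

f factors as (x^2 - 711)(x^2 - 79), so the splitting field is K = Q(sqrt(711), sqrt(79)). The squarefree part of 711 is 79 and the squarefree part of 79 is also 79, so sqrt(711) and sqrt(79) are both rational multiples of sqrt(79). Hence Q(sqrt(711)) = Q(sqrt(79)) = Q(sqrt(79)), and the splitting field collapses to a single degree-2 extension with Galois group Z/2Z.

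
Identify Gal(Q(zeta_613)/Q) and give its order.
|Gal(Q(zeta_613)/Q)| = phi(613) = 612; group ≅ (Z/613Z)^* ≅ Z/612Z

The n-th cyclotomic polynomial Φ_613(x) is the minimal polynomial of zeta_613 over Q and has degree phi(613) = 612. So Q(zeta_613) is a degree-612 Galois extension with Galois group (Z/613Z)^*. (Z/613Z)^* is cyclic since 613 is an odd prime power (or 4). Hence Gal(Q(zeta_613)/Q) ≅ Z/612Z.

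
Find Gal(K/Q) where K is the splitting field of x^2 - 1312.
Gal(K/Q) = Z/2Z (cyclic of order 2)

x^2 - 1312 is irreducible over Q since 1312 is not a rational square. The splitting field Q(sqrt(1312)) has degree 2 over Q, and its unique nontrivial automorphism is sqrt(1312) ↦ -sqrt(1312). Hence Gal(Q(sqrt(1312))/Q) = Z/2Z.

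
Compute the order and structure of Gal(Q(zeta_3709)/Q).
|Gal(Q(zeta_3709)/Q)| = phi(3709) = 3708; group ≅ (Z/3709Z)^* ≅ Z/3708Z

The n-th cyclotomic polynomial Φ_3709(x) is the minimal polynomial of zeta_3709 over Q and has degree phi(3709) = 3708. So Q(zeta_3709) is a degree-3708 Galois extension with Galois group (Z/3709Z)^*. (Z/3709Z)^* is cyclic since 3709 is an odd prime power (or 4). Hence Gal(Q(zeta_3709)/Q) ≅ Z/3708Z.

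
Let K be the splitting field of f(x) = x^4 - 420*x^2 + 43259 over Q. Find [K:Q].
[K:Q] = 4

f factors as (x^2 - 239)(x^2 - 181); the splitting field is K = Q(sqrt(239), sqrt(181)). Since 239, 181, and 43259 are all non-squares in Q, the three subfields Q(sqrt(239)), Q(sqrt(181)), Q(sqrt(43259)) are distinct degree-2 extensions, so [K:Q] = 4 (Klein four Galois group).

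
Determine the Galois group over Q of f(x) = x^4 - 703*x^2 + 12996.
Gal(K/Q) = Z/2Z (cyclic of order 2)

f factors as (x^2 - 19)(x^2 - 684), so the splitting field is K = Q(sqrt(19), sqrt(684)). The squarefree part of 19 is 19 and the squarefree part of 684 is also 19, so sqrt(19) and sqrt(684) are both rational multiples of sqrt(19). Hence Q(sqrt(19)) = Q(sqrt(684)) = Q(sqrt(19)), and the splitting field collapses to a single degree-2 extension with Galois group Z/2Z.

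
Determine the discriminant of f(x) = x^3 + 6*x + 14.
Δ = -6156

For a depressed cubic x^3 + p x + q the discriminant is Δ = -4 p^3 - 27 q^2 = -4*(6)^3 - 27*(14)^2 = -864 - 5292 = -6156.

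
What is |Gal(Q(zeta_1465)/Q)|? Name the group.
|Gal(Q(zeta_1465)/Q)| = phi(1465) = 1168; group ≅ (Z/1465Z)^* ≅ Z/4Z × Z/292Z

The n-th cyclotomic polynomial Φ_1465(x) is the minimal polynomial of zeta_1465 over Q and has degree phi(1465) = 1168. So Q(zeta_1465) is a degree-1168 Galois extension with Galois group (Z/1465Z)^*. By CRT, (Z/1465Z)^* ≅ (Z/5Z)^* × (Z/293Z)^*. Each prime-power unit group is (Z/5Z)^* ≅ Z/4Z; (Z/293Z)^* ≅ Z/292Z. Hence Gal(Q(zeta_1465)/Q) ≅ Z/4Z × Z/292Z.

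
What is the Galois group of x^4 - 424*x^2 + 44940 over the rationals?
Gal(K/Q) = V_4 (Klein four-group, Z/2Z × Z/2Z)

f factors as (x^2 - 210)(x^2 - 214), so the splitting field is K = Q(sqrt(210), sqrt(214)). The elements 210, 214, 44940 are all non-squares in Q, so sqrt(210) and sqrt(214) generate independent quadratic extensions. Thus [K:Q] = 4 and Gal(K/Q) is generated by the two order-2 automorphisms sqrt(210) ↦ -sqrt(210) and sqrt(214) ↦ -sqrt(214), giving V_4.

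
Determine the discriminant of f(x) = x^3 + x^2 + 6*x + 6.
Δ = -1176

For x^3 + a x^2 + b x + c the discriminant is Δ = 18 a b c - 4 a^3 c + a^2 b^2 - 4 b^3 - 27 c^2.
Plug a = 1, b = 6, c = 6:
  18*(1)*(6)*(6) - 4*(1)^3*(6) + (1)^2*(6)^2 - 4*(6)^3 - 27*(6)^2
  = 648 + (-24) + 36 + (-864) + (-972)
  = -1176.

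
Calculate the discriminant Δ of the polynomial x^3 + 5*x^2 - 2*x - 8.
Δ = 3844

For x^3 + a x^2 + b x + c the discriminant is Δ = 18 a b c - 4 a^3 c + a^2 b^2 - 4 b^3 - 27 c^2.
Plug a = 5, b = -2, c = -8:
  18*(5)*(-2)*(-8) - 4*(5)^3*(-8) + (5)^2*(-2)^2 - 4*(-2)^3 - 27*(-8)^2
  = 1440 + (4000) + 100 + (32) + (-1728)
  = 3844.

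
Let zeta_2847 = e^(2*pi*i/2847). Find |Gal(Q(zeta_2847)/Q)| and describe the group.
|Gal(Q(zeta_2847)/Q)| = phi(2847) = 1728; group ≅ (Z/2847Z)^* ≅ Z/2Z × Z/12Z × Z/72Z

The n-th cyclotomic polynomial Φ_2847(x) is the minimal polynomial of zeta_2847 over Q and has degree phi(2847) = 1728. So Q(zeta_2847) is a degree-1728 Galois extension with Galois group (Z/2847Z)^*. By CRT, (Z/2847Z)^* ≅ (Z/3Z)^* × (Z/13Z)^* × (Z/73Z)^*. Each prime-power unit group is (Z/3Z)^* ≅ Z/2Z; (Z/13Z)^* ≅ Z/12Z; (Z/73Z)^* ≅ Z/72Z. Hence Gal(Q(zeta_2847)/Q) ≅ Z/2Z × Z/12Z × Z/72Z.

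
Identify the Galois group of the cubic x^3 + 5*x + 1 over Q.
Gal(K/Q) = S_3 (symmetric group of order 6)

Compute the discriminant of x^3 + (0)*x^2 + (5)*x + (1): Δ = -527. Since Δ is not a rational square, the Galois group is not contained in A_3; it must be the full S_3 (irreducibility of the cubic rules out anything smaller).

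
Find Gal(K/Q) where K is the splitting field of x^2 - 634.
Gal(K/Q) = Z/2Z (cyclic of order 2)

x^2 - 634 is irreducible over Q since 634 is not a rational square. The splitting field Q(sqrt(634)) has degree 2 over Q, and its unique nontrivial automorphism is sqrt(634) ↦ -sqrt(634). Hence Gal(Q(sqrt(634))/Q) = Z/2Z.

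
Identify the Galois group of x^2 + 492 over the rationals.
Gal(K/Q) = Z/2Z (cyclic of order 2)

x^2 + 492 is irreducible over Q since -492 is not a rational square. The splitting field Q(sqrt(-492)) has degree 2 over Q, and its unique nontrivial automorphism is sqrt(-492) ↦ -sqrt(-492). Hence Gal(Q(sqrt(-492))/Q) = Z/2Z.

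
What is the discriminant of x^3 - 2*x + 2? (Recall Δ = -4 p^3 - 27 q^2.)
Δ = -76

For a depressed cubic x^3 + p x + q the discriminant is Δ = -4 p^3 - 27 q^2 = -4*(-2)^3 - 27*(2)^2 = 32 - 108 = -76.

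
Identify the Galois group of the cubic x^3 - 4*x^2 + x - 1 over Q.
Gal(K/Q) = S_3 (symmetric group of order 6)

Compute the discriminant of x^3 + (-4)*x^2 + (1)*x + (-1): Δ = -199. Since Δ is not a rational square, the Galois group is not contained in A_3; it must be the full S_3 (irreducibility of the cubic rules out anything smaller).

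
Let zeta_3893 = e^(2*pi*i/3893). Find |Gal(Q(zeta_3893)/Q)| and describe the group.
|Gal(Q(zeta_3893)/Q)| = phi(3893) = 3648; group ≅ (Z/3893Z)^* ≅ Z/16Z × Z/228Z

The n-th cyclotomic polynomial Φ_3893(x) is the minimal polynomial of zeta_3893 over Q and has degree phi(3893) = 3648. So Q(zeta_3893) is a degree-3648 Galois extension with Galois group (Z/3893Z)^*. By CRT, (Z/3893Z)^* ≅ (Z/17Z)^* × (Z/229Z)^*. Each prime-power unit group is (Z/17Z)^* ≅ Z/16Z; (Z/229Z)^* ≅ Z/228Z. Hence Gal(Q(zeta_3893)/Q) ≅ Z/16Z × Z/228Z.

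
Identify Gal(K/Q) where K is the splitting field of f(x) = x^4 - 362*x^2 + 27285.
Gal(K/Q) = V_4 (Klein four-group, Z/2Z × Z/2Z)

f factors as (x^2 - 107)(x^2 - 255), so the splitting field is K = Q(sqrt(107), sqrt(255)). The elements 107, 255, 27285 are all non-squares in Q, so sqrt(107) and sqrt(255) generate independent quadratic extensions. Thus [K:Q] = 4 and Gal(K/Q) is generated by the two order-2 automorphisms sqrt(107) ↦ -sqrt(107) and sqrt(255) ↦ -sqrt(255), giving V_4.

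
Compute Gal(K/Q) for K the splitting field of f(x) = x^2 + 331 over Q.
Gal(K/Q) = Z/2Z (cyclic of order 2)

x^2 + 331 is irreducible over Q since -331 is not a rational square. The splitting field Q(sqrt(-331)) has degree 2 over Q, and its unique nontrivial automorphism is sqrt(-331) ↦ -sqrt(-331). Hence Gal(Q(sqrt(-331))/Q) = Z/2Z.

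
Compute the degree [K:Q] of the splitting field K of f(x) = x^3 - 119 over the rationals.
[K:Q] = 6

x^3 - 119 has one real root r = 119^(1/3) and two complex roots r*zeta_3, r*zeta_3^2 where zeta_3 = e^(2*pi*i/3). The splitting field is Q(r, zeta_3). [Q(r):Q] = 3 and [Q(zeta_3):Q] = 2 with gcd = 1, so [Q(r, zeta_3):Q] = 3 * 2 = 6.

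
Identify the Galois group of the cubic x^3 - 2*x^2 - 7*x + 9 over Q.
Gal(K/Q) = S_3 (symmetric group of order 6)

Compute the discriminant of x^3 + (-2)*x^2 + (-7)*x + (9): Δ = 1937. Since Δ is not a rational square, the Galois group is not contained in A_3; it must be the full S_3 (irreducibility of the cubic rules out anything smaller).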